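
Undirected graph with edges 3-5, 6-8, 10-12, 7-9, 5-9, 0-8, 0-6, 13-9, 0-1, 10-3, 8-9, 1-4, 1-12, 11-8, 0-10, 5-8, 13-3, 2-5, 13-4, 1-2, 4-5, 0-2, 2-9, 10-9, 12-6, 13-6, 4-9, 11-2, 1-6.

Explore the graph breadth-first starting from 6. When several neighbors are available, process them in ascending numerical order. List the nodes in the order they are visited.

Visit 6; enqueue 0, 1, 8, 12, 13 → queue [0, 1, 8, 12, 13]
Visit 0; enqueue 2, 10 → queue [1, 8, 12, 13, 2, 10]
Visit 1; enqueue 4 → queue [8, 12, 13, 2, 10, 4]
Visit 8; enqueue 5, 9, 11 → queue [12, 13, 2, 10, 4, 5, 9, 11]
Visit 12 → queue [13, 2, 10, 4, 5, 9, 11]
Visit 13; enqueue 3 → queue [2, 10, 4, 5, 9, 11, 3]
Visit 2 → queue [10, 4, 5, 9, 11, 3]
Visit 10 → queue [4, 5, 9, 11, 3]
Visit 4 → queue [5, 9, 11, 3]
Visit 5 → queue [9, 11, 3]
Visit 9; enqueue 7 → queue [11, 3, 7]
Visit 11 → queue [3, 7]
Visit 3 → queue [7]
Visit 7 → queue []

6, 0, 1, 8, 12, 13, 2, 10, 4, 5, 9, 11, 3, 7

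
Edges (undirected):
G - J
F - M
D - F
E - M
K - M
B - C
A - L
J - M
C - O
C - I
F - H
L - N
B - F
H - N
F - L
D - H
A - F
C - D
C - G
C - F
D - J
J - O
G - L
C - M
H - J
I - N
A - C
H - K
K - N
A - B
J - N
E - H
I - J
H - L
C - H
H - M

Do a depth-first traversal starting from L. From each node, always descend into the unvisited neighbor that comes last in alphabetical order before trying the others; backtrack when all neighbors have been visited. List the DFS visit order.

L N K M J O C I H F D B A E G

Visit L
L → N
N → K
K → M
M → J
J → O
O → C
C → I
C → H
H → F
F → D
F → B
B → A
H → E
C → G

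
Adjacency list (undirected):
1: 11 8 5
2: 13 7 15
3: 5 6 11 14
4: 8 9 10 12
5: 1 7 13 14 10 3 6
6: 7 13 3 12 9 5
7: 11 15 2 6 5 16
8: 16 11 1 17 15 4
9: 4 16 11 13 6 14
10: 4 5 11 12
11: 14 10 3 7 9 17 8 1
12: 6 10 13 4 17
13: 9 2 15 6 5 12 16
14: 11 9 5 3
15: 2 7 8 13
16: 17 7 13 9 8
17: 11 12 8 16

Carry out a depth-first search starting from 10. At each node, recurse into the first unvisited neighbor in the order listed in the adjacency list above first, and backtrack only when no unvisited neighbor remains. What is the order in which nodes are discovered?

10 -> 4 -> 8 -> 16 -> 17 -> 11 -> 14 -> 9 -> 13 -> 2 -> 7 -> 15 -> 6 -> 3 -> 5 -> 1 -> 12

Visit 10
10 → 4
4 → 8
8 → 16
16 → 17
17 → 11
11 → 14
14 → 9
9 → 13
13 → 2
2 → 7
7 → 15
7 → 6
6 → 3
3 → 5
5 → 1
6 → 12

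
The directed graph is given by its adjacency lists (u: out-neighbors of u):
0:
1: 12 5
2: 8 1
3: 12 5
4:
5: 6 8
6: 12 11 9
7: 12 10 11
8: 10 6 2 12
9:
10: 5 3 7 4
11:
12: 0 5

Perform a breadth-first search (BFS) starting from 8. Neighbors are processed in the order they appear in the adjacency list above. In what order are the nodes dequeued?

8 -> 10 -> 6 -> 2 -> 12 -> 5 -> 3 -> 7 -> 4 -> 11 -> 9 -> 1 -> 0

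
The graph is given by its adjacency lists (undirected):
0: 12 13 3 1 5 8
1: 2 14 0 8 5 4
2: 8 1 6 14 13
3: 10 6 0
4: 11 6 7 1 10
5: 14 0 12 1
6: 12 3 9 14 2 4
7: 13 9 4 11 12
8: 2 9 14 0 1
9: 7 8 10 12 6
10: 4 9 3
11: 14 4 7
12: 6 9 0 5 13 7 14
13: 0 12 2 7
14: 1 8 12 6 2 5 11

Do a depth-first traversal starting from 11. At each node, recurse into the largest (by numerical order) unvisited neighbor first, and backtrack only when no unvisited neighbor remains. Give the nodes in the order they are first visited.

Visit 11
11 → 14
14 → 12
12 → 13
13 → 7
7 → 9
9 → 10
10 → 4
4 → 6
6 → 3
3 → 0
0 → 8
8 → 2
2 → 1
1 → 5

11 → 14 → 12 → 13 → 7 → 9 → 10 → 4 → 6 → 3 → 0 → 8 → 2 → 1 → 5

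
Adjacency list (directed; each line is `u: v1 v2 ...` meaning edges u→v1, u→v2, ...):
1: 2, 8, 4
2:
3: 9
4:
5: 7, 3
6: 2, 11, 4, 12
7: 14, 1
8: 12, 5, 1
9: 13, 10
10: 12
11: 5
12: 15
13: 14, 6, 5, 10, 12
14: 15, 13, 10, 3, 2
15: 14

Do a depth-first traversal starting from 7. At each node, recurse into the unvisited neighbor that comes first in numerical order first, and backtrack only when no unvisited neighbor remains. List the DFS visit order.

7, 1, 2, 4, 8, 5, 3, 9, 10, 12, 15, 14, 13, 6, 11

Visit 7
7 → 1
1 → 2
1 → 4
1 → 8
8 → 5
5 → 3
3 → 9
9 → 10
10 → 12
12 → 15
15 → 14
14 → 13
13 → 6
6 → 11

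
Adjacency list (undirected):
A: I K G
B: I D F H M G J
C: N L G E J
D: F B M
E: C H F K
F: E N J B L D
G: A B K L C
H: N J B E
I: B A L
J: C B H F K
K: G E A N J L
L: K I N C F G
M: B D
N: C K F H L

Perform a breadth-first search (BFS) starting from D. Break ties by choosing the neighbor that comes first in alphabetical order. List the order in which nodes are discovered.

D B F M G H I J E L N A C K

Visit D; enqueue B, F, M → queue [B, F, M]
Visit B; enqueue G, H, I, J → queue [F, M, G, H, I, J]
Visit F; enqueue E, L, N → queue [M, G, H, I, J, E, L, N]
Visit M → queue [G, H, I, J, E, L, N]
Visit G; enqueue A, C, K → queue [H, I, J, E, L, N, A, C, K]
Visit H → queue [I, J, E, L, N, A, C, K]
Visit I → queue [J, E, L, N, A, C, K]
Visit J → queue [E, L, N, A, C, K]
Visit E → queue [L, N, A, C, K]
Visit L → queue [N, A, C, K]
Visit N → queue [A, C, K]
Visit A → queue [C, K]
Visit C → queue [K]
Visit K → queue []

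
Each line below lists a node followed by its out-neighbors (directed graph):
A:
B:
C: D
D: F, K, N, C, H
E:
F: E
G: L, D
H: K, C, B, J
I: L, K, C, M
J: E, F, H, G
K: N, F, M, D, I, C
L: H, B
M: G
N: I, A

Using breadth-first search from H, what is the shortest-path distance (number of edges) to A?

3

Level 0: H
Level 1: B, C, J, K
Level 2: D, E, F, G, I, M, N
Level 3: A, L
A first appears at level 3.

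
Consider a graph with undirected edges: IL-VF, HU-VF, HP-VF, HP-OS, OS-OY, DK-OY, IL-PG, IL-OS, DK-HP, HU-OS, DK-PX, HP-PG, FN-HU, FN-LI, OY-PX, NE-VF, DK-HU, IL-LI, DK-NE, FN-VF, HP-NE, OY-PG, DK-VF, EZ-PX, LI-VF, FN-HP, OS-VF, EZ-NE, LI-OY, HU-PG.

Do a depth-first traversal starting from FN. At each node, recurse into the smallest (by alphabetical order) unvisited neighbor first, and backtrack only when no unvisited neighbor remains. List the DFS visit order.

FN, HP, DK, HU, OS, IL, LI, OY, PG, PX, EZ, NE, VF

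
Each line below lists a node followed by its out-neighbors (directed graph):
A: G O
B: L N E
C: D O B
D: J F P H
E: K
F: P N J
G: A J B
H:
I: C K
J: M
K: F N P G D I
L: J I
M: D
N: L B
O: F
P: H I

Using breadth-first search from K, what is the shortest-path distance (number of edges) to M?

3

Level 0: K
Level 1: D, F, G, I, N, P
Level 2: A, B, C, H, J, L
Level 3: E, M, O
M first appears at level 3.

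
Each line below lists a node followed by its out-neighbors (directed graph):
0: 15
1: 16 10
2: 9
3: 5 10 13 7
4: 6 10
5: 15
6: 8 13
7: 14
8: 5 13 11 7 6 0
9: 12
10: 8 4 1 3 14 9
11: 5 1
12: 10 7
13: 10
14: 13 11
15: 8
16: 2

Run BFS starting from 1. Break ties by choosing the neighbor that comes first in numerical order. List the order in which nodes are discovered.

Visit 1; enqueue 10, 16 → queue [10, 16]
Visit 10; enqueue 3, 4, 8, 9, 14 → queue [16, 3, 4, 8, 9, 14]
Visit 16; enqueue 2 → queue [3, 4, 8, 9, 14, 2]
Visit 3; enqueue 5, 7, 13 → queue [4, 8, 9, 14, 2, 5, 7, 13]
Visit 4; enqueue 6 → queue [8, 9, 14, 2, 5, 7, 13, 6]
Visit 8; enqueue 0, 11 → queue [9, 14, 2, 5, 7, 13, 6, 0, 11]
Visit 9; enqueue 12 → queue [14, 2, 5, 7, 13, 6, 0, 11, 12]
Visit 14 → queue [2, 5, 7, 13, 6, 0, 11, 12]
Visit 2 → queue [5, 7, 13, 6, 0, 11, 12]
Visit 5; enqueue 15 → queue [7, 13, 6, 0, 11, 12, 15]
Visit 7 → queue [13, 6, 0, 11, 12, 15]
Visit 13 → queue [6, 0, 11, 12, 15]
Visit 6 → queue [0, 11, 12, 15]
Visit 0 → queue [11, 12, 15]
Visit 11 → queue [12, 15]
Visit 12 → queue [15]
Visit 15 → queue []

1 -> 10 -> 16 -> 3 -> 4 -> 8 -> 9 -> 14 -> 2 -> 5 -> 7 -> 13 -> 6 -> 0 -> 11 -> 12 -> 15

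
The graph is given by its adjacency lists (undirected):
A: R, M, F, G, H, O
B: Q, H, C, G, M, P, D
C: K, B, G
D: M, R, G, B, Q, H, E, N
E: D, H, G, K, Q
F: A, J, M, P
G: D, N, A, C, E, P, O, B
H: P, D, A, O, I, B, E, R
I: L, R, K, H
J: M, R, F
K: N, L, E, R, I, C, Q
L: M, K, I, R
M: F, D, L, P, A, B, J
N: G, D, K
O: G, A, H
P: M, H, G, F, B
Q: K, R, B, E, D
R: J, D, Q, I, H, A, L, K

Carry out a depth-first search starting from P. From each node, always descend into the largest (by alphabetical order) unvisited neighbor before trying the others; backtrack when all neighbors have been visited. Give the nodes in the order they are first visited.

P → M → L → R → Q → K → N → G → O → H → I → E → D → B → C → A → F → J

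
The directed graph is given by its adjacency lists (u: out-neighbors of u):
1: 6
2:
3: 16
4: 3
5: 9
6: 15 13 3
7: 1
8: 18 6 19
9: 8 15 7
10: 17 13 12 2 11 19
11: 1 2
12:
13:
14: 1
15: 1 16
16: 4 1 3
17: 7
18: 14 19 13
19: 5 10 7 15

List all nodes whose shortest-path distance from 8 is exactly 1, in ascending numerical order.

6, 18, 19

Level 0: 8
Level 1: 6, 18, 19
Level 2: 3, 5, 7, 10, 13, 14, 15
Level 3: 1, 2, 9, 11, 12, 16, 17
Level 4: 4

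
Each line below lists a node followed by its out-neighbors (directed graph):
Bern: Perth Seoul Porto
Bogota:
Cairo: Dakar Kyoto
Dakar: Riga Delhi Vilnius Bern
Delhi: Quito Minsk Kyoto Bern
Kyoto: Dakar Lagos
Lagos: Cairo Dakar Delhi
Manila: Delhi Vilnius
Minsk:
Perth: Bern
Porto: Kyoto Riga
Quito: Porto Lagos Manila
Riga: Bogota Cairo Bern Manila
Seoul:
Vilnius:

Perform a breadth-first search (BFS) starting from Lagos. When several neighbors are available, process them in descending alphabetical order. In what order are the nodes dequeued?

Visit Lagos; enqueue Delhi, Dakar, Cairo → queue [Delhi, Dakar, Cairo]
Visit Delhi; enqueue Quito, Minsk, Kyoto, Bern → queue [Dakar, Cairo, Quito, Minsk, Kyoto, Bern]
Visit Dakar; enqueue Vilnius, Riga → queue [Cairo, Quito, Minsk, Kyoto, Bern, Vilnius, Riga]
Visit Cairo → queue [Quito, Minsk, Kyoto, Bern, Vilnius, Riga]
Visit Quito; enqueue Porto, Manila → queue [Minsk, Kyoto, Bern, Vilnius, Riga, Porto, Manila]
Visit Minsk → queue [Kyoto, Bern, Vilnius, Riga, Porto, Manila]
Visit Kyoto → queue [Bern, Vilnius, Riga, Porto, Manila]
Visit Bern; enqueue Seoul, Perth → queue [Vilnius, Riga, Porto, Manila, Seoul, Perth]
Visit Vilnius → queue [Riga, Porto, Manila, Seoul, Perth]
Visit Riga; enqueue Bogota → queue [Porto, Manila, Seoul, Perth, Bogota]
Visit Porto → queue [Manila, Seoul, Perth, Bogota]
Visit Manila → queue [Seoul, Perth, Bogota]
Visit Seoul → queue [Perth, Bogota]
Visit Perth → queue [Bogota]
Visit Bogota → queue []

Lagos Delhi Dakar Cairo Quito Minsk Kyoto Bern Vilnius Riga Porto Manila Seoul Perth Bogota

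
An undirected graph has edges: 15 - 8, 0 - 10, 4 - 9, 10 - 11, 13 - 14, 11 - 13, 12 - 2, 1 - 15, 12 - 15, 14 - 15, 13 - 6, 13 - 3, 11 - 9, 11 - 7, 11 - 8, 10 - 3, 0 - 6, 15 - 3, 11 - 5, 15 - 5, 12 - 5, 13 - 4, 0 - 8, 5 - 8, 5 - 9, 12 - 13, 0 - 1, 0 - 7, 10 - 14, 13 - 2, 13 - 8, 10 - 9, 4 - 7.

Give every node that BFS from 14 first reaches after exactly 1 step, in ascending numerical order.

10, 13, 15

Level 0: 14
Level 1: 10, 13, 15
Level 2: 0, 1, 2, 3, 4, 5, 6, 8, 9, 11, 12
Level 3: 7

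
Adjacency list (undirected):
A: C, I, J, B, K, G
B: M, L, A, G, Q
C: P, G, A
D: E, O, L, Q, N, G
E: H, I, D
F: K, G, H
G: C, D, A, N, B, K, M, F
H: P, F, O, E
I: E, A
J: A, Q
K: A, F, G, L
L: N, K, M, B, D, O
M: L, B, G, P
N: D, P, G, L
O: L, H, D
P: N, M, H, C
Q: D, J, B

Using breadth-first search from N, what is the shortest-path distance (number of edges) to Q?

Level 0: N
Level 1: D, G, L, P
Level 2: A, B, C, E, F, H, K, M, O, Q
Level 3: I, J
Q first appears at level 2.

2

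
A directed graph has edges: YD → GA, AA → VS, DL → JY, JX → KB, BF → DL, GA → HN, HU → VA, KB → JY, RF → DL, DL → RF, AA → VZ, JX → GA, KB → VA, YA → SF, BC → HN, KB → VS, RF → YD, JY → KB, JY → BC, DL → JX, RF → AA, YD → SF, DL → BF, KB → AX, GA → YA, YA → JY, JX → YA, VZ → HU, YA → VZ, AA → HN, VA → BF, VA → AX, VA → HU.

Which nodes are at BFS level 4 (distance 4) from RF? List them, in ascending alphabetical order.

Level 0: RF
Level 1: AA, DL, YD
Level 2: BF, GA, HN, JX, JY, SF, VS, VZ
Level 3: BC, HU, KB, YA
Level 4: AX, VA

AX, VA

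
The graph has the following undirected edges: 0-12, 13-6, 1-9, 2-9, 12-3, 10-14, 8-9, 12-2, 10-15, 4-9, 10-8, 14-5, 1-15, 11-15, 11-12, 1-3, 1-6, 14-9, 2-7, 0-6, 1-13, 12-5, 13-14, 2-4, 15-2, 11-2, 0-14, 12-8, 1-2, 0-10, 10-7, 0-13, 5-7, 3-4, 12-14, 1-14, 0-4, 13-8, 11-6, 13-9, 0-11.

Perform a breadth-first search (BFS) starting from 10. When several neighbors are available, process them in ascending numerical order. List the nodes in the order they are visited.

Visit 10; enqueue 0, 7, 8, 14, 15 → queue [0, 7, 8, 14, 15]
Visit 0; enqueue 4, 6, 11, 12, 13 → queue [7, 8, 14, 15, 4, 6, 11, 12, 13]
Visit 7; enqueue 2, 5 → queue [8, 14, 15, 4, 6, 11, 12, 13, 2, 5]
Visit 8; enqueue 9 → queue [14, 15, 4, 6, 11, 12, 13, 2, 5, 9]
Visit 14; enqueue 1 → queue [15, 4, 6, 11, 12, 13, 2, 5, 9, 1]
Visit 15 → queue [4, 6, 11, 12, 13, 2, 5, 9, 1]
Visit 4; enqueue 3 → queue [6, 11, 12, 13, 2, 5, 9, 1, 3]
Visit 6 → queue [11, 12, 13, 2, 5, 9, 1, 3]
Visit 11 → queue [12, 13, 2, 5, 9, 1, 3]
Visit 12 → queue [13, 2, 5, 9, 1, 3]
Visit 13 → queue [2, 5, 9, 1, 3]
Visit 2 → queue [5, 9, 1, 3]
Visit 5 → queue [9, 1, 3]
Visit 9 → queue [1, 3]
Visit 1 → queue [3]
Visit 3 → queue []

10 → 0 → 7 → 8 → 14 → 15 → 4 → 6 → 11 → 12 → 13 → 2 → 5 → 9 → 1 → 3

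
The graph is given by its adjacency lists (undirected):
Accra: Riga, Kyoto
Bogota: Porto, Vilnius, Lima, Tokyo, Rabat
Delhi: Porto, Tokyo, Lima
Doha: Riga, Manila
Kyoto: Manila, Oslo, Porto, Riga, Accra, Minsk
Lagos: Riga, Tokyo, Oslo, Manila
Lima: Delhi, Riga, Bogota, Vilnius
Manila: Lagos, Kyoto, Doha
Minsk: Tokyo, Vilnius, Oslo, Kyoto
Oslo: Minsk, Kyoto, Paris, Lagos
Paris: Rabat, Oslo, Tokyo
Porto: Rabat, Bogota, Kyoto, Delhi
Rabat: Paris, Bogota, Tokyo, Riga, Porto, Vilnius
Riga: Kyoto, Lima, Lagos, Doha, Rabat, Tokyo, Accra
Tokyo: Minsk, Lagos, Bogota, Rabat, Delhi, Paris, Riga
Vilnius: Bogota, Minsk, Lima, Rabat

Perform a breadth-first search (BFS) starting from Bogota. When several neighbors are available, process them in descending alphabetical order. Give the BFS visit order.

Bogota, Vilnius, Tokyo, Rabat, Porto, Lima, Minsk, Riga, Paris, Lagos, Delhi, Kyoto, Oslo, Doha, Accra, Manila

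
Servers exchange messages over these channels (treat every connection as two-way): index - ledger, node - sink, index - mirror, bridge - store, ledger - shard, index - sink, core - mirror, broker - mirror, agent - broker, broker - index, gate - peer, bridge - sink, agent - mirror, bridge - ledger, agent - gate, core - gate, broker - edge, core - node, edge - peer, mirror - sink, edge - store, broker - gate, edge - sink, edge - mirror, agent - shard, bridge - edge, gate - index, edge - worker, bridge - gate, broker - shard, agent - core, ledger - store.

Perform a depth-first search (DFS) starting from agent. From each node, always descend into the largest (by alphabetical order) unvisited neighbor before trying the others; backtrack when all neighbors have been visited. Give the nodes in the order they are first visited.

agent → shard → ledger → store → edge → worker → sink → node → core → mirror → index → gate → peer → broker → bridge

Visit agent
agent → shard
shard → ledger
ledger → store
store → edge
edge → worker
edge → sink
sink → node
node → core
core → mirror
mirror → index
index → gate
gate → peer
gate → broker
gate → bridge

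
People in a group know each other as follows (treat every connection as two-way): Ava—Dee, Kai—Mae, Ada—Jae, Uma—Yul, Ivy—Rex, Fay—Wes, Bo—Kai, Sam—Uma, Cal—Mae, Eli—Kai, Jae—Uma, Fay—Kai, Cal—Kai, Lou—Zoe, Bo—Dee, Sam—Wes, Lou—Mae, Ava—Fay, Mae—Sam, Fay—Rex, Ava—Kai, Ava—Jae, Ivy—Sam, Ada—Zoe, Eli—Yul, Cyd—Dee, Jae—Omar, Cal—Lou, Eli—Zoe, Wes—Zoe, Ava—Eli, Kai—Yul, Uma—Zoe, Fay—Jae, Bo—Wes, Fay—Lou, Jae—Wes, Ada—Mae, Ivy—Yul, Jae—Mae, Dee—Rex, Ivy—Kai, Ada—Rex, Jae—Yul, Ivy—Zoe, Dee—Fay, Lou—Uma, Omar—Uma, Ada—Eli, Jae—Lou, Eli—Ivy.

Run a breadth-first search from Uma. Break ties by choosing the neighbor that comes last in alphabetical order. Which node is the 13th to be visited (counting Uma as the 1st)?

Mae

Visit Uma; enqueue Zoe, Yul, Sam, Omar, Lou, Jae → queue [Zoe, Yul, Sam, Omar, Lou, Jae]
Visit Zoe; enqueue Wes, Ivy, Eli, Ada → queue [Yul, Sam, Omar, Lou, Jae, Wes, Ivy, Eli, Ada]
Visit Yul; enqueue Kai → queue [Sam, Omar, Lou, Jae, Wes, Ivy, Eli, Ada, Kai]
Visit Sam; enqueue Mae → queue [Omar, Lou, Jae, Wes, Ivy, Eli, Ada, Kai, Mae]
Visit Omar → queue [Lou, Jae, Wes, Ivy, Eli, Ada, Kai, Mae]
Visit Lou; enqueue Fay, Cal → queue [Jae, Wes, Ivy, Eli, Ada, Kai, Mae, Fay, Cal]
Visit Jae; enqueue Ava → queue [Wes, Ivy, Eli, Ada, Kai, Mae, Fay, Cal, Ava]
Visit Wes; enqueue Bo → queue [Ivy, Eli, Ada, Kai, Mae, Fay, Cal, Ava, Bo]
Visit Ivy; enqueue Rex → queue [Eli, Ada, Kai, Mae, Fay, Cal, Ava, Bo, Rex]
Visit Eli → queue [Ada, Kai, Mae, Fay, Cal, Ava, Bo, Rex]
Visit Ada → queue [Kai, Mae, Fay, Cal, Ava, Bo, Rex]
Visit Kai → queue [Mae, Fay, Cal, Ava, Bo, Rex]
Visit Mae → queue [Fay, Cal, Ava, Bo, Rex]
Visit Fay; enqueue Dee → queue [Cal, Ava, Bo, Rex, Dee]
Visit Cal → queue [Ava, Bo, Rex, Dee]
Visit Ava → queue [Bo, Rex, Dee]
Visit Bo → queue [Rex, Dee]
Visit Rex → queue [Dee]
Visit Dee; enqueue Cyd → queue [Cyd]
Visit Cyd → queue []

Visit order: Uma, Zoe, Yul, Sam, Omar, Lou, Jae, Wes, Ivy, Eli, Ada, Kai, Mae, Fay, Cal, Ava, Bo, Rex, Dee, Cyd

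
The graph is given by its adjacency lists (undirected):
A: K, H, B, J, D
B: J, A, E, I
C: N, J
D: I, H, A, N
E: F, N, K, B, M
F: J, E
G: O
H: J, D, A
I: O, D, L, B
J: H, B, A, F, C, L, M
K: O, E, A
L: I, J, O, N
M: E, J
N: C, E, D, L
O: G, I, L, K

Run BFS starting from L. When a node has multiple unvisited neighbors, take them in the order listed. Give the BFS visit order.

L, I, J, O, N, D, B, H, A, F, C, M, G, K, E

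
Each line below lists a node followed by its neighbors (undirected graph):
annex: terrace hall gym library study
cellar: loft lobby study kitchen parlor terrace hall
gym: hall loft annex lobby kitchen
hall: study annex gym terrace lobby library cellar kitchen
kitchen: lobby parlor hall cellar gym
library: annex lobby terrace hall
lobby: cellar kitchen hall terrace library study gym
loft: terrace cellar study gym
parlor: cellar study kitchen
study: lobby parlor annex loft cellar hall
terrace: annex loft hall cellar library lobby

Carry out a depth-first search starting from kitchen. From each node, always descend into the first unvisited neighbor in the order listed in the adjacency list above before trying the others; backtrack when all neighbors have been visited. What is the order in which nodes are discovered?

kitchen -> lobby -> cellar -> loft -> terrace -> annex -> hall -> study -> parlor -> gym -> library

Visit kitchen
kitchen → lobby
lobby → cellar
cellar → loft
loft → terrace
terrace → annex
annex → hall
hall → study
study → parlor
hall → gym
hall → library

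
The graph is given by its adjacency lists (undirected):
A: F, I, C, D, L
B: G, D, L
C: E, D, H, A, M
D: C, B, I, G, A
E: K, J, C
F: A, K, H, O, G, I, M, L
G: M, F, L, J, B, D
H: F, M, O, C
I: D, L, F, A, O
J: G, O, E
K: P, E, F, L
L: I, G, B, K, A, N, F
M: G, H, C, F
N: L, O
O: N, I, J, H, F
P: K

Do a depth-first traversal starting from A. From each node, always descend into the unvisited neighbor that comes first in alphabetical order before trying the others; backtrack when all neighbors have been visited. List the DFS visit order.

Visit A
A → C
C → D
D → B
B → G
G → F
F → H
H → M
H → O
O → I
I → L
L → K
K → E
E → J
K → P
L → N

A, C, D, B, G, F, H, M, O, I, L, K, E, J, P, N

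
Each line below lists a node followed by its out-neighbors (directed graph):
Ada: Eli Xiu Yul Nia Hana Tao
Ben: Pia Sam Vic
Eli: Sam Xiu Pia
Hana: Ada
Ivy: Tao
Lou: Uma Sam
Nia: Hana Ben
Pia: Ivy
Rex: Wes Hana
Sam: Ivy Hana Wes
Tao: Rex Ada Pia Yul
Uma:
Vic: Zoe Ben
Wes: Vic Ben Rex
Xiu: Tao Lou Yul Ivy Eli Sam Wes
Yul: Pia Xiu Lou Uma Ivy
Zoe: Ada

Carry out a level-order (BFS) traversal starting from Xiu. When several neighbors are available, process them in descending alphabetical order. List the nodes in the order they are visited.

Xiu, Yul, Wes, Tao, Sam, Lou, Ivy, Eli, Uma, Pia, Vic, Rex, Ben, Ada, Hana, Zoe, Nia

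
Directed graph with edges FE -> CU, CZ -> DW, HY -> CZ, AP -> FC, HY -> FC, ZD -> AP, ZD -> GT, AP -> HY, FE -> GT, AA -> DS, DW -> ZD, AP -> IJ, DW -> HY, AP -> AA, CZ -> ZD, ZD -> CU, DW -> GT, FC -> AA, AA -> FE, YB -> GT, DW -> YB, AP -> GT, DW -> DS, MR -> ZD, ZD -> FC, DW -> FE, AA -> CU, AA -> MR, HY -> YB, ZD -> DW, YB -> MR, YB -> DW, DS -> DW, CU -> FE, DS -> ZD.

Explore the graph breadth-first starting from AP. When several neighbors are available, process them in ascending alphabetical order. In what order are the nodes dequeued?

AP, AA, FC, GT, HY, IJ, CU, DS, FE, MR, CZ, YB, DW, ZD

Visit AP; enqueue AA, FC, GT, HY, IJ → queue [AA, FC, GT, HY, IJ]
Visit AA; enqueue CU, DS, FE, MR → queue [FC, GT, HY, IJ, CU, DS, FE, MR]
Visit FC → queue [GT, HY, IJ, CU, DS, FE, MR]
Visit GT → queue [HY, IJ, CU, DS, FE, MR]
Visit HY; enqueue CZ, YB → queue [IJ, CU, DS, FE, MR, CZ, YB]
Visit IJ → queue [CU, DS, FE, MR, CZ, YB]
Visit CU → queue [DS, FE, MR, CZ, YB]
Visit DS; enqueue DW, ZD → queue [FE, MR, CZ, YB, DW, ZD]
Visit FE → queue [MR, CZ, YB, DW, ZD]
Visit MR → queue [CZ, YB, DW, ZD]
Visit CZ → queue [YB, DW, ZD]
Visit YB → queue [DW, ZD]
Visit DW → queue [ZD]
Visit ZD → queue []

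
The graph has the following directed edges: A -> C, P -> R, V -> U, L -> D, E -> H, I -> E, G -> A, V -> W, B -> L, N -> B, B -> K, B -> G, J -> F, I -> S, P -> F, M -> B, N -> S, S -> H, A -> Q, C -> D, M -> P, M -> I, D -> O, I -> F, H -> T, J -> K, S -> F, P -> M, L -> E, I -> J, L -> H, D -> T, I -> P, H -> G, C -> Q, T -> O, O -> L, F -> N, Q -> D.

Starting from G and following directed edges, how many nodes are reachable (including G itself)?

BFS from G visits: G, A, C, Q, D, O, T, L, E, H
Reachable nodes: 10 of 23 total.

10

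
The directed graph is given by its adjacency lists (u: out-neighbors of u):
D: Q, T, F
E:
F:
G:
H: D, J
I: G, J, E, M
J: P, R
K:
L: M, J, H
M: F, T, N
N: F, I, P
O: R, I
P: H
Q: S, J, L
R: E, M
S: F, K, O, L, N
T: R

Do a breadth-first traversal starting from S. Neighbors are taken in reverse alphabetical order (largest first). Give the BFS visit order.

Visit S; enqueue O, N, L, K, F → queue [O, N, L, K, F]
Visit O; enqueue R, I → queue [N, L, K, F, R, I]
Visit N; enqueue P → queue [L, K, F, R, I, P]
Visit L; enqueue M, J, H → queue [K, F, R, I, P, M, J, H]
Visit K → queue [F, R, I, P, M, J, H]
Visit F → queue [R, I, P, M, J, H]
Visit R; enqueue E → queue [I, P, M, J, H, E]
Visit I; enqueue G → queue [P, M, J, H, E, G]
Visit P → queue [M, J, H, E, G]
Visit M; enqueue T → queue [J, H, E, G, T]
Visit J → queue [H, E, G, T]
Visit H; enqueue D → queue [E, G, T, D]
Visit E → queue [G, T, D]
Visit G → queue [T, D]
Visit T → queue [D]
Visit D; enqueue Q → queue [Q]
Visit Q → queue []

S, O, N, L, K, F, R, I, P, M, J, H, E, G, T, D, Q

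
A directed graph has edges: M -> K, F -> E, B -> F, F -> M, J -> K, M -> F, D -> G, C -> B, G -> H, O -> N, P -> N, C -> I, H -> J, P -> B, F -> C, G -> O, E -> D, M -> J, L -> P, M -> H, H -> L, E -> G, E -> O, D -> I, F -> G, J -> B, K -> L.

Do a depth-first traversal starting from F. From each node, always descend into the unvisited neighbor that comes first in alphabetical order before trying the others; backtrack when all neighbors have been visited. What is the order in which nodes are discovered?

Visit F
F → C
C → B
C → I
F → E
E → D
D → G
G → H
H → J
J → K
K → L
L → P
P → N
G → O
F → M

F C B I E D G H J K L P N O M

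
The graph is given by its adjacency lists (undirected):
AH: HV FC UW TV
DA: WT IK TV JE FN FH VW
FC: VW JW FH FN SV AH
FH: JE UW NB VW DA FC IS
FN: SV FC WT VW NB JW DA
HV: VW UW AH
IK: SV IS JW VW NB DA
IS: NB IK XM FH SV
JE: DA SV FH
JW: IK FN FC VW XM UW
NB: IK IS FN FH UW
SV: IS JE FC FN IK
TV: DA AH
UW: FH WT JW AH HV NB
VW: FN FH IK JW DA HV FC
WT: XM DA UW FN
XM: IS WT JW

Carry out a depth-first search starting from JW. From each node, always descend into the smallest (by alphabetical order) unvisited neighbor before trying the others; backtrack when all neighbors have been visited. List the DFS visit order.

Visit JW
JW → FC
FC → AH
AH → HV
HV → UW
UW → FH
FH → DA
DA → FN
FN → NB
NB → IK
IK → IS
IS → SV
SV → JE
IS → XM
XM → WT
IK → VW
DA → TV

JW -> FC -> AH -> HV -> UW -> FH -> DA -> FN -> NB -> IK -> IS -> SV -> JE -> XM -> WT -> VW -> TV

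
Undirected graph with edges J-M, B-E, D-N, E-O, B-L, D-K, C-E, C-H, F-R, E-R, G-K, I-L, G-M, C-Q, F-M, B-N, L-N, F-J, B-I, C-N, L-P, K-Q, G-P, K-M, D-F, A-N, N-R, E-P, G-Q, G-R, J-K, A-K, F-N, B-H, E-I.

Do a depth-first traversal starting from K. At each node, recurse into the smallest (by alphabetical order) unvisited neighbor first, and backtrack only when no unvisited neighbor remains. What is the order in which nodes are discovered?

Visit K
K → A
A → N
N → B
B → E
E → C
C → H
C → Q
Q → G
G → M
M → F
F → D
F → J
F → R
G → P
P → L
L → I
E → O

K, A, N, B, E, C, H, Q, G, M, F, D, J, R, P, L, I, O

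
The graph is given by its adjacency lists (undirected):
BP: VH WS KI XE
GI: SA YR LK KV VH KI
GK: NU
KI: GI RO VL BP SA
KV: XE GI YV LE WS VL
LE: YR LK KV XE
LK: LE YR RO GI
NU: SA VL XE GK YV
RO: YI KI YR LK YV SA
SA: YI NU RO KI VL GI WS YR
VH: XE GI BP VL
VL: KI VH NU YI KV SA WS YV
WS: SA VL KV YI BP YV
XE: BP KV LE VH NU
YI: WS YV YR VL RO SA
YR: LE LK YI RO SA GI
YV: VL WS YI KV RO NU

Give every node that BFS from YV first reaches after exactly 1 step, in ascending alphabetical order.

Level 0: YV
Level 1: KV, NU, RO, VL, WS, YI
Level 2: BP, GI, GK, KI, LE, LK, SA, VH, XE, YR

KV, NU, RO, VL, WS, YI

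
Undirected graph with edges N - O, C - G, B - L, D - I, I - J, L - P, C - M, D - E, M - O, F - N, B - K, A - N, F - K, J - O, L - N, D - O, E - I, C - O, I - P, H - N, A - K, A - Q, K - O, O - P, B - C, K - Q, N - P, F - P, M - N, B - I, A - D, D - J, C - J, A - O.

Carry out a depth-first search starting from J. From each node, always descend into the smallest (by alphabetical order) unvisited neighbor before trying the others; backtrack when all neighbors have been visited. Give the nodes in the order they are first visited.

Visit J
J → C
C → B
B → I
I → D
D → A
A → K
K → F
F → N
N → H
N → L
L → P
P → O
O → M
K → Q
D → E
C → G

J → C → B → I → D → A → K → F → N → H → L → P → O → M → Q → E → G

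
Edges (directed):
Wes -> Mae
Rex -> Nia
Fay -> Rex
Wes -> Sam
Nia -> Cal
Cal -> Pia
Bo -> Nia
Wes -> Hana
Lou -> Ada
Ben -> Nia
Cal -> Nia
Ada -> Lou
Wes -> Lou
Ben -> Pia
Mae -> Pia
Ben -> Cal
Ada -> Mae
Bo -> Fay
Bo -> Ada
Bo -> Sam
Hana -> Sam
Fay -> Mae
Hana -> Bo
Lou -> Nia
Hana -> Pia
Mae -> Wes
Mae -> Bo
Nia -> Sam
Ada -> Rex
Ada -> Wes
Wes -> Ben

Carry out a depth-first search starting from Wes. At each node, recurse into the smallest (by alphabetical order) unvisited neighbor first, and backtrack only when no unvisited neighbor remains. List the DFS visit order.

Wes, Ben, Cal, Nia, Sam, Pia, Hana, Bo, Ada, Lou, Mae, Rex, Fay

Visit Wes
Wes → Ben
Ben → Cal
Cal → Nia
Nia → Sam
Cal → Pia
Wes → Hana
Hana → Bo
Bo → Ada
Ada → Lou
Ada → Mae
Ada → Rex
Bo → Fay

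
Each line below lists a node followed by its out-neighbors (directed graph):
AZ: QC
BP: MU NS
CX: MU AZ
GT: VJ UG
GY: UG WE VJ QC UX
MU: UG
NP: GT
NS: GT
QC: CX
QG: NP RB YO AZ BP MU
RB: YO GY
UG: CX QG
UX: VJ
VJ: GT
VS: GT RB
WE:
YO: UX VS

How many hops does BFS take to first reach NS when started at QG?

2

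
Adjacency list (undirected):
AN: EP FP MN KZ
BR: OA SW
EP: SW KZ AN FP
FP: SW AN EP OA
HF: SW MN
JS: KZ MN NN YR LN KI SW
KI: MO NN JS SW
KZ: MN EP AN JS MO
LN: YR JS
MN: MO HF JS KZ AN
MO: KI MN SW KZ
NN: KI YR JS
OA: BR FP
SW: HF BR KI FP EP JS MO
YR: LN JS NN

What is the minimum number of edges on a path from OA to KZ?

Level 0: OA
Level 1: BR, FP
Level 2: AN, EP, SW
Level 3: HF, JS, KI, KZ, MN, MO
Level 4: LN, NN, YR
KZ first appears at level 3.

3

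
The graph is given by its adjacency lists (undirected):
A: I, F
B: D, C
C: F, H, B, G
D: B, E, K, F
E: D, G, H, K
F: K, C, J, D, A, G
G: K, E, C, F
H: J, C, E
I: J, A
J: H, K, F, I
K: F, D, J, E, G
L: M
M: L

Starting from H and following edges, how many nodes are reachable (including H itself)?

BFS from H visits: H, J, C, E, K, F, I, B, G, D, A
Reachable nodes: 11 of 13 total.

11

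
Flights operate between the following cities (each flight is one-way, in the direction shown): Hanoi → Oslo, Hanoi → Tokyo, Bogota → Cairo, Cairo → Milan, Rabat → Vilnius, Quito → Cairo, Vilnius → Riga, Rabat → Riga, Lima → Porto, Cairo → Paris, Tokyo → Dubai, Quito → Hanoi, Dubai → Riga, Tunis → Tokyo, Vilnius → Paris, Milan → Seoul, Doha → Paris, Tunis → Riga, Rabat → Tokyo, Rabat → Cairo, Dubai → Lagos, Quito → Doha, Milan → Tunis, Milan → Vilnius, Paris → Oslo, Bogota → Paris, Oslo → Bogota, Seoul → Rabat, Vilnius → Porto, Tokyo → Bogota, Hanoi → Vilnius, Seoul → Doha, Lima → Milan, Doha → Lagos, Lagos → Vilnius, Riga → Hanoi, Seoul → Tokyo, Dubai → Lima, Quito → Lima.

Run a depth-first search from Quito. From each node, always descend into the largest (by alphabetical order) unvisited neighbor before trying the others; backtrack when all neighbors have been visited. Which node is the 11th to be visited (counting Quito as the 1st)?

Bogota

Visit Quito
Quito → Lima
Lima → Porto
Lima → Milan
Milan → Vilnius
Vilnius → Riga
Riga → Hanoi
Hanoi → Tokyo
Tokyo → Dubai
Dubai → Lagos
Tokyo → Bogota
Bogota → Paris
Paris → Oslo
Bogota → Cairo
Milan → Tunis
Milan → Seoul
Seoul → Rabat
Seoul → Doha

Visit order: Quito, Lima, Porto, Milan, Vilnius, Riga, Hanoi, Tokyo, Dubai, Lagos, Bogota, Paris, Oslo, Cairo, Tunis, Seoul, Rabat, Doha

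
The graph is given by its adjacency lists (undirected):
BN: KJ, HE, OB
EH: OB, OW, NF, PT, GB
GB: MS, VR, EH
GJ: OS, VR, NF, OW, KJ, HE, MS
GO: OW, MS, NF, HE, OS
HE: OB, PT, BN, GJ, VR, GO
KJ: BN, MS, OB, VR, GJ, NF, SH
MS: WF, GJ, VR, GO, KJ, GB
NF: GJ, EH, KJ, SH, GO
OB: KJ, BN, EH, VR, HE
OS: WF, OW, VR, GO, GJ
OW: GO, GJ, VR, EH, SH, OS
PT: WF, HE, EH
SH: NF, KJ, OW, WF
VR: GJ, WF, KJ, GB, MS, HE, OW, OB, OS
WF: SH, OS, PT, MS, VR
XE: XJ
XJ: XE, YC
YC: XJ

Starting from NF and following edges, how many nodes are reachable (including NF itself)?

BFS from NF visits: NF, SH, KJ, GO, GJ, EH, WF, OW, VR, OB, MS, BN, OS, HE, PT, GB
Reachable nodes: 16 of 19 total.

16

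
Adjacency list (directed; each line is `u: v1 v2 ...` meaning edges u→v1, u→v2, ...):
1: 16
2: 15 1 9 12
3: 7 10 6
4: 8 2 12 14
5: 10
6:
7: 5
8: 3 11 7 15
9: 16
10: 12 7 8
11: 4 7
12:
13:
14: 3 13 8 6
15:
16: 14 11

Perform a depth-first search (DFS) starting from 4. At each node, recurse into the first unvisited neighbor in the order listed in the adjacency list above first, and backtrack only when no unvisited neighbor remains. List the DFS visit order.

4, 8, 3, 7, 5, 10, 12, 6, 11, 15, 2, 1, 16, 14, 13, 9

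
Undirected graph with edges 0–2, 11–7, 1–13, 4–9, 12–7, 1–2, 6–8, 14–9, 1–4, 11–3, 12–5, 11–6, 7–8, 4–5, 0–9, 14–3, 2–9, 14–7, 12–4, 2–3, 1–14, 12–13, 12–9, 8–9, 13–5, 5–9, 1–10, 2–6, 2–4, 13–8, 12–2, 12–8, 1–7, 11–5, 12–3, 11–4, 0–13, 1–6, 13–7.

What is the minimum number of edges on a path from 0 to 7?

Level 0: 0
Level 1: 2, 9, 13
Level 2: 1, 3, 4, 5, 6, 7, 8, 12, 14
Level 3: 10, 11
7 first appears at level 2.

2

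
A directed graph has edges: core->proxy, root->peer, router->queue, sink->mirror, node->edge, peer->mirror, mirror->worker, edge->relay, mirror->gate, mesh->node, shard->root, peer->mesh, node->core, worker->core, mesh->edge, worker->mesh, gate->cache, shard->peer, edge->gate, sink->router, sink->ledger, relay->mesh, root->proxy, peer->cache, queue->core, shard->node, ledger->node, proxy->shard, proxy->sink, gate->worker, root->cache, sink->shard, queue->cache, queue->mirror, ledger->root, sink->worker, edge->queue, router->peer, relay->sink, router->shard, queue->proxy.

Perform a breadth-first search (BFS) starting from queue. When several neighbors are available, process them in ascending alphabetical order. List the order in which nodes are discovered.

Visit queue; enqueue cache, core, mirror, proxy → queue [cache, core, mirror, proxy]
Visit cache → queue [core, mirror, proxy]
Visit core → queue [mirror, proxy]
Visit mirror; enqueue gate, worker → queue [proxy, gate, worker]
Visit proxy; enqueue shard, sink → queue [gate, worker, shard, sink]
Visit gate → queue [worker, shard, sink]
Visit worker; enqueue mesh → queue [shard, sink, mesh]
Visit shard; enqueue node, peer, root → queue [sink, mesh, node, peer, root]
Visit sink; enqueue ledger, router → queue [mesh, node, peer, root, ledger, router]
Visit mesh; enqueue edge → queue [node, peer, root, ledger, router, edge]
Visit node → queue [peer, root, ledger, router, edge]
Visit peer → queue [root, ledger, router, edge]
Visit root → queue [ledger, router, edge]
Visit ledger → queue [router, edge]
Visit router → queue [edge]
Visit edge; enqueue relay → queue [relay]
Visit relay → queue []

queue cache core mirror proxy gate worker shard sink mesh node peer root ledger router edge relay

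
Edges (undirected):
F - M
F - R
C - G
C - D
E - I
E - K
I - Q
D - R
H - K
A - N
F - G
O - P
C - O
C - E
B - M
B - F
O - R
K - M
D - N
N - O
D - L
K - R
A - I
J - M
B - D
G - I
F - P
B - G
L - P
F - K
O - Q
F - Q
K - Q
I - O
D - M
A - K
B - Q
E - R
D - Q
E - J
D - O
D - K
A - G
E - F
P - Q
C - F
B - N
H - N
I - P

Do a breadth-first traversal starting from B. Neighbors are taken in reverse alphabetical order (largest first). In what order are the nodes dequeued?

B, Q, N, M, G, F, D, P, O, K, I, H, A, J, C, R, E, L

Visit B; enqueue Q, N, M, G, F, D → queue [Q, N, M, G, F, D]
Visit Q; enqueue P, O, K, I → queue [N, M, G, F, D, P, O, K, I]
Visit N; enqueue H, A → queue [M, G, F, D, P, O, K, I, H, A]
Visit M; enqueue J → queue [G, F, D, P, O, K, I, H, A, J]
Visit G; enqueue C → queue [F, D, P, O, K, I, H, A, J, C]
Visit F; enqueue R, E → queue [D, P, O, K, I, H, A, J, C, R, E]
Visit D; enqueue L → queue [P, O, K, I, H, A, J, C, R, E, L]
Visit P → queue [O, K, I, H, A, J, C, R, E, L]
Visit O → queue [K, I, H, A, J, C, R, E, L]
Visit K → queue [I, H, A, J, C, R, E, L]
Visit I → queue [H, A, J, C, R, E, L]
Visit H → queue [A, J, C, R, E, L]
Visit A → queue [J, C, R, E, L]
Visit J → queue [C, R, E, L]
Visit C → queue [R, E, L]
Visit R → queue [E, L]
Visit E → queue [L]
Visit L → queue []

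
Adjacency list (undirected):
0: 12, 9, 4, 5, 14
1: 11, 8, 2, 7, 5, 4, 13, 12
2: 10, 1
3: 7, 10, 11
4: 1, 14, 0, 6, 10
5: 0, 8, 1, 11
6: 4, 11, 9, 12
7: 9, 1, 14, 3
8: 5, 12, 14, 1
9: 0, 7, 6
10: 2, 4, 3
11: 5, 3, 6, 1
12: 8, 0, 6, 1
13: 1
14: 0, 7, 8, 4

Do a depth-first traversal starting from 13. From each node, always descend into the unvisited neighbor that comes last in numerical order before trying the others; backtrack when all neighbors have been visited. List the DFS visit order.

Visit 13
13 → 1
1 → 12
12 → 8
8 → 14
14 → 7
7 → 9
9 → 6
6 → 11
11 → 5
5 → 0
0 → 4
4 → 10
10 → 3
10 → 2

13 -> 1 -> 12 -> 8 -> 14 -> 7 -> 9 -> 6 -> 11 -> 5 -> 0 -> 4 -> 10 -> 3 -> 2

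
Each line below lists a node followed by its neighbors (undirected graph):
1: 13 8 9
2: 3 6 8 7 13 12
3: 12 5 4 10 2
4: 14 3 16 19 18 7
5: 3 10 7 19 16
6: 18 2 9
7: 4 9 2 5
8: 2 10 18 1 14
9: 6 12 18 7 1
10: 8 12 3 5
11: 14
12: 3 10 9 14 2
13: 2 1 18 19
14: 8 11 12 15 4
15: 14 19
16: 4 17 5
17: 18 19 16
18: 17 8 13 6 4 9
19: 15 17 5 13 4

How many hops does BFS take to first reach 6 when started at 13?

2

Level 0: 13
Level 1: 1, 2, 18, 19
Level 2: 3, 4, 5, 6, 7, 8, 9, 12, 15, 17
Level 3: 10, 14, 16
Level 4: 11
6 first appears at level 2.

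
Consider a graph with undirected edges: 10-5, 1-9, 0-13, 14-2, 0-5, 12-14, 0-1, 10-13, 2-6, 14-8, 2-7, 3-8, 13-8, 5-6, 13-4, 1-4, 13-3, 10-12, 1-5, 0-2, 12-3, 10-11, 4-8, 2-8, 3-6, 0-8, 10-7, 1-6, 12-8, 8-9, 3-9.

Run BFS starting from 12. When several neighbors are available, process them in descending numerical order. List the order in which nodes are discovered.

Visit 12; enqueue 14, 10, 8, 3 → queue [14, 10, 8, 3]
Visit 14; enqueue 2 → queue [10, 8, 3, 2]
Visit 10; enqueue 13, 11, 7, 5 → queue [8, 3, 2, 13, 11, 7, 5]
Visit 8; enqueue 9, 4, 0 → queue [3, 2, 13, 11, 7, 5, 9, 4, 0]
Visit 3; enqueue 6 → queue [2, 13, 11, 7, 5, 9, 4, 0, 6]
Visit 2 → queue [13, 11, 7, 5, 9, 4, 0, 6]
Visit 13 → queue [11, 7, 5, 9, 4, 0, 6]
Visit 11 → queue [7, 5, 9, 4, 0, 6]
Visit 7 → queue [5, 9, 4, 0, 6]
Visit 5; enqueue 1 → queue [9, 4, 0, 6, 1]
Visit 9 → queue [4, 0, 6, 1]
Visit 4 → queue [0, 6, 1]
Visit 0 → queue [6, 1]
Visit 6 → queue [1]
Visit 1 → queue []

12 14 10 8 3 2 13 11 7 5 9 4 0 6 1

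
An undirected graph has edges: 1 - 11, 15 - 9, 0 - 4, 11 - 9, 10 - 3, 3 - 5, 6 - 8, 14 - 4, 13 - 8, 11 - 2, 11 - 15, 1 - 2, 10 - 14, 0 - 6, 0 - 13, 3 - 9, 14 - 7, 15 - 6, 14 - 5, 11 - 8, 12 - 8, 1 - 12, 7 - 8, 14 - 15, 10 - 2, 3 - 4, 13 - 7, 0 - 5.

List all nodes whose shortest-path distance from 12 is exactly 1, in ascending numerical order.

1, 8

Level 0: 12
Level 1: 1, 8
Level 2: 2, 6, 7, 11, 13
Level 3: 0, 9, 10, 14, 15
Level 4: 3, 4, 5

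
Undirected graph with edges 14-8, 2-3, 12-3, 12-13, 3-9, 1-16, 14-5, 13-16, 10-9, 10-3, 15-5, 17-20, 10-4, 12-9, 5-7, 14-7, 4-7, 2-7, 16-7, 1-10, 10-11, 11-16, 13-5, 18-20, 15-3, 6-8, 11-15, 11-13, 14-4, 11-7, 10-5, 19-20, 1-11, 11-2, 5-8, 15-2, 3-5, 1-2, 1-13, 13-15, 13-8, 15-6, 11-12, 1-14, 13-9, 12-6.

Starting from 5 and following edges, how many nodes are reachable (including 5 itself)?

16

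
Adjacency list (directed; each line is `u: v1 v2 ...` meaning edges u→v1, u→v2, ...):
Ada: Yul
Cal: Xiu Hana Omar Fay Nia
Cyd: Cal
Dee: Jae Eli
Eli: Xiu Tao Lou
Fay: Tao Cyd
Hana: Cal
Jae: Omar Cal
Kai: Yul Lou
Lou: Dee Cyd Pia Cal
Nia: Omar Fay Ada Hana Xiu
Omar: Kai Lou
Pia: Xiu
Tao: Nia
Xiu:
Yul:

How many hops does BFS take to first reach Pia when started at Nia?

3

Level 0: Nia
Level 1: Ada, Fay, Hana, Omar, Xiu
Level 2: Cal, Cyd, Kai, Lou, Tao, Yul
Level 3: Dee, Pia
Level 4: Eli, Jae
Pia first appears at level 3.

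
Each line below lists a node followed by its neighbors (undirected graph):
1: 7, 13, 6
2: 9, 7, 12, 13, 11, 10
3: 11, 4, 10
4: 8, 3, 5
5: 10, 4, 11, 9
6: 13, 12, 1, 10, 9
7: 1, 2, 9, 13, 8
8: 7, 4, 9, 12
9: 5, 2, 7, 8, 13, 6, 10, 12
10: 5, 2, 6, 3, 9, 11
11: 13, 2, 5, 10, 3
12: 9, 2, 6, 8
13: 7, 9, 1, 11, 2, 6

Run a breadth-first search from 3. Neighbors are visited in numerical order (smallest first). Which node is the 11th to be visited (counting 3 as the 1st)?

Visit 3; enqueue 4, 10, 11 → queue [4, 10, 11]
Visit 4; enqueue 5, 8 → queue [10, 11, 5, 8]
Visit 10; enqueue 2, 6, 9 → queue [11, 5, 8, 2, 6, 9]
Visit 11; enqueue 13 → queue [5, 8, 2, 6, 9, 13]
Visit 5 → queue [8, 2, 6, 9, 13]
Visit 8; enqueue 7, 12 → queue [2, 6, 9, 13, 7, 12]
Visit 2 → queue [6, 9, 13, 7, 12]
Visit 6; enqueue 1 → queue [9, 13, 7, 12, 1]
Visit 9 → queue [13, 7, 12, 1]
Visit 13 → queue [7, 12, 1]
Visit 7 → queue [12, 1]
Visit 12 → queue [1]
Visit 1 → queue []

Visit order: 3, 4, 10, 11, 5, 8, 2, 6, 9, 13, 7, 12, 1

7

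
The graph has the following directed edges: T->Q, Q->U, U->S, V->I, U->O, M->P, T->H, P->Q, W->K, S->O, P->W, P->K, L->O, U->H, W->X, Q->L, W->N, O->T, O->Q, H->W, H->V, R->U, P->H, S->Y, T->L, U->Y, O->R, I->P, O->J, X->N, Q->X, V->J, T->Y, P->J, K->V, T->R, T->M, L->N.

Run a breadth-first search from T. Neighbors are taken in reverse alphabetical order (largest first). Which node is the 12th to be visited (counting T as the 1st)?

Visit T; enqueue Y, R, Q, M, L, H → queue [Y, R, Q, M, L, H]
Visit Y → queue [R, Q, M, L, H]
Visit R; enqueue U → queue [Q, M, L, H, U]
Visit Q; enqueue X → queue [M, L, H, U, X]
Visit M; enqueue P → queue [L, H, U, X, P]
Visit L; enqueue O, N → queue [H, U, X, P, O, N]
Visit H; enqueue W, V → queue [U, X, P, O, N, W, V]
Visit U; enqueue S → queue [X, P, O, N, W, V, S]
Visit X → queue [P, O, N, W, V, S]
Visit P; enqueue K, J → queue [O, N, W, V, S, K, J]
Visit O → queue [N, W, V, S, K, J]
Visit N → queue [W, V, S, K, J]
Visit W → queue [V, S, K, J]
Visit V; enqueue I → queue [S, K, J, I]
Visit S → queue [K, J, I]
Visit K → queue [J, I]
Visit J → queue [I]
Visit I → queue []

Visit order: T, Y, R, Q, M, L, H, U, X, P, O, N, W, V, S, K, J, I

N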